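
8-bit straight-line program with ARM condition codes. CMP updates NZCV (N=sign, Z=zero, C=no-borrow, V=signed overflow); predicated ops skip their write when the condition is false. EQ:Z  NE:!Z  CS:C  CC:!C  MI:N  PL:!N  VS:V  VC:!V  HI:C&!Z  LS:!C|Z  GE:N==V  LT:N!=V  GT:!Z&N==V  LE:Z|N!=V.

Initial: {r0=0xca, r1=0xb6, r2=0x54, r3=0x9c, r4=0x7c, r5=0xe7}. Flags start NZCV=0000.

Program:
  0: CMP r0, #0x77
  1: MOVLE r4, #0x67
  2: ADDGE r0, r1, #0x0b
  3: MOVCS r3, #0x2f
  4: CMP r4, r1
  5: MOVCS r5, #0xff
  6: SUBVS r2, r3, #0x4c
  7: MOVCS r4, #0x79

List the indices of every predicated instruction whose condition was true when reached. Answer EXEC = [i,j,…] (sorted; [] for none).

EXEC = [1,3,6]

[0] flags=0011 → (cmp)
[1] flags=0011 LE?T → r4=0x67
[2] flags=0011 GE?F → skip
[3] flags=0011 CS?T → r3=0x2f
[4] flags=1001 → (cmp)
[5] flags=1001 CS?F → skip
[6] flags=1001 VS?T → r2=0xe3
[7] flags=1001 CS?F → skip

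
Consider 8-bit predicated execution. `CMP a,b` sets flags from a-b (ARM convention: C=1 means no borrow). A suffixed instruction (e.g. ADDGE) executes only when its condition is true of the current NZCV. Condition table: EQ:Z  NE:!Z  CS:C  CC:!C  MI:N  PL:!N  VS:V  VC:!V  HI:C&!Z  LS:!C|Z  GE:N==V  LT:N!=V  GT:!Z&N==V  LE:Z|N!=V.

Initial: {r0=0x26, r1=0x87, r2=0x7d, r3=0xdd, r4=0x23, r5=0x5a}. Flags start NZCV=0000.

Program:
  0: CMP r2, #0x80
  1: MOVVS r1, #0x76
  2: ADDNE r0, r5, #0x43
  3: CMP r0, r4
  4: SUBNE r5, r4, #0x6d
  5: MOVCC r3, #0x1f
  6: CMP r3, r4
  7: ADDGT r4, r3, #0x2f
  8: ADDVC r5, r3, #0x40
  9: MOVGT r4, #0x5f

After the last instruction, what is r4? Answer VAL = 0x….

VAL = 0x23

0: ✓ CMP  NZCV=1001
1: ✓ MOVVS  r1←0x76
2: ✓ ADDNE  r0←0x9d
3: ✓ CMP  NZCV=0011
4: ✓ SUBNE  r5←0xb6
5: · MOVCC
6: ✓ CMP  NZCV=1010
7: · ADDGT
8: ✓ ADDVC  r5←0x1d
9: · MOVGT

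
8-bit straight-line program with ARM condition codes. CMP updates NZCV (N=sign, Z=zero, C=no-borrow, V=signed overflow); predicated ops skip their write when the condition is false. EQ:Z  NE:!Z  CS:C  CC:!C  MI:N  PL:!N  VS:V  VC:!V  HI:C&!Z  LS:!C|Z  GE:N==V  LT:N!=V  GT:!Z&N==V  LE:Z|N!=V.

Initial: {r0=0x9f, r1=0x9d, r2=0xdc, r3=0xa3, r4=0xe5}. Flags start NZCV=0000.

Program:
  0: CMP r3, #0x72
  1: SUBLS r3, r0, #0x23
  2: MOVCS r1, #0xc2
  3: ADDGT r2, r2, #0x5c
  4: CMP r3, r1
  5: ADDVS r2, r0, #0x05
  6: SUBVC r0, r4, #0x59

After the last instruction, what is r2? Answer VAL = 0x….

[0] flags=0011 → (cmp)
[1] flags=0011 LS?F → skip
[2] flags=0011 CS?T → r1=0xc2
[3] flags=0011 GT?F → skip
[4] flags=1000 → (cmp)
[5] flags=1000 VS?F → skip
[6] flags=1000 VC?T → r0=0x8c

VAL = 0xdc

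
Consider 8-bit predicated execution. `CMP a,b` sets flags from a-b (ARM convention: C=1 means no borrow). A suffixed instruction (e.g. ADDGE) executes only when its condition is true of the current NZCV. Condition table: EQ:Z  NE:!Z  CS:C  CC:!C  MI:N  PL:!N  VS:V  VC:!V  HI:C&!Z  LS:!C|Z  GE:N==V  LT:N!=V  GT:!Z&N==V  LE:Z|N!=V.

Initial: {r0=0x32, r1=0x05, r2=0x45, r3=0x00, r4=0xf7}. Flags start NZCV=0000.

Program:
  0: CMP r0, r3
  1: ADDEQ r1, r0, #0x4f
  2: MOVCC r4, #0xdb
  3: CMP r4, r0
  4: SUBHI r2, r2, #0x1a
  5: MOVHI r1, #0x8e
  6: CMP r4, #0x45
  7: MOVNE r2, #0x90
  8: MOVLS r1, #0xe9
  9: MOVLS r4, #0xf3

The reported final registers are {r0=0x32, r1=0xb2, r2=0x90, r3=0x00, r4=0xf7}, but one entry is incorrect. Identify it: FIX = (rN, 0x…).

FIX = (r1, 0x8e)

0: ✓ CMP  NZCV=0010
1: · ADDEQ
2: · MOVCC
3: ✓ CMP  NZCV=1010
4: ✓ SUBHI  r2←0x2b
5: ✓ MOVHI  r1←0x8e
6: ✓ CMP  NZCV=1010
7: ✓ MOVNE  r2←0x90
8: · MOVLS
9: · MOVLS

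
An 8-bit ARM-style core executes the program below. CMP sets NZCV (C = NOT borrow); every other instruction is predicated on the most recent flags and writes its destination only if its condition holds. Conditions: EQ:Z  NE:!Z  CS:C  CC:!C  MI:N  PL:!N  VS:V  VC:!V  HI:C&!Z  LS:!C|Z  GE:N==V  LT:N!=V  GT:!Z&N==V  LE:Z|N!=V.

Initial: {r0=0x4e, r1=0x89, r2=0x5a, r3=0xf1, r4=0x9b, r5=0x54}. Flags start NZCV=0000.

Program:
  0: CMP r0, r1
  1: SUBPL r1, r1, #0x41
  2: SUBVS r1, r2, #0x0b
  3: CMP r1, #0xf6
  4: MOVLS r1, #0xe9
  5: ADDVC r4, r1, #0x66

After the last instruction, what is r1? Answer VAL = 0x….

0: ✓ CMP  NZCV=1001
1: · SUBPL
2: ✓ SUBVS  r1←0x4f
3: ✓ CMP  NZCV=0000
4: ✓ MOVLS  r1←0xe9
5: ✓ ADDVC  r4←0x4f

VAL = 0xe9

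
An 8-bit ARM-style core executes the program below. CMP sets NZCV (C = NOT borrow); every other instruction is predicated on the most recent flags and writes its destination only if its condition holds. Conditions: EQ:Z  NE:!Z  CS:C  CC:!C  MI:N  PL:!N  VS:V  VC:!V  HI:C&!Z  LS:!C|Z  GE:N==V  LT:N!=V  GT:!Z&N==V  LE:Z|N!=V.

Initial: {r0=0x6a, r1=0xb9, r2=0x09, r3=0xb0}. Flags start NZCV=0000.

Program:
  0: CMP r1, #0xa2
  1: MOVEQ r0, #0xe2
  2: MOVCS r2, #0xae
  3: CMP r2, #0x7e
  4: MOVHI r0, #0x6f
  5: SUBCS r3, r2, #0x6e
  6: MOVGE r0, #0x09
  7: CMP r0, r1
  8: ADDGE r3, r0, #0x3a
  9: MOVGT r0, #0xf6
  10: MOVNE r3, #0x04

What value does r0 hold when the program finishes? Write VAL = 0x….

VAL = 0xf6

0: ✓ CMP  NZCV=0010
1: · MOVEQ
2: ✓ MOVCS  r2←0xae
3: ✓ CMP  NZCV=0011
4: ✓ MOVHI  r0←0x6f
5: ✓ SUBCS  r3←0x40
6: · MOVGE
7: ✓ CMP  NZCV=1001
8: ✓ ADDGE  r3←0xa9
9: ✓ MOVGT  r0←0xf6
10: ✓ MOVNE  r3←0x04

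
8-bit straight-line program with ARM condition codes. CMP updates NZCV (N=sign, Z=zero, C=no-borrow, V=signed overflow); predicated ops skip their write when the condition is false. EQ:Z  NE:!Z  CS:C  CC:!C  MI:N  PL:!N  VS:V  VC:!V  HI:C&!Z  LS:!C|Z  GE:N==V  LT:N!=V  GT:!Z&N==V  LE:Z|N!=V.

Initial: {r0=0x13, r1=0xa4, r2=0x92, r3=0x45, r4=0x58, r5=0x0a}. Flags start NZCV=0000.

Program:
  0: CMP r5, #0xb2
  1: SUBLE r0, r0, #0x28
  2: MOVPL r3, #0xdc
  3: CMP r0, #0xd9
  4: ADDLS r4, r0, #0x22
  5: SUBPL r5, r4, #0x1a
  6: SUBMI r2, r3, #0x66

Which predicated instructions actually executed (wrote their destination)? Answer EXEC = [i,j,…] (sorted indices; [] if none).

EXEC = [2,4,5]

0: ✓ CMP  NZCV=0000
1: · SUBLE
2: ✓ MOVPL  r3←0xdc
3: ✓ CMP  NZCV=0000
4: ✓ ADDLS  r4←0x35
5: ✓ SUBPL  r5←0x1b
6: · SUBMI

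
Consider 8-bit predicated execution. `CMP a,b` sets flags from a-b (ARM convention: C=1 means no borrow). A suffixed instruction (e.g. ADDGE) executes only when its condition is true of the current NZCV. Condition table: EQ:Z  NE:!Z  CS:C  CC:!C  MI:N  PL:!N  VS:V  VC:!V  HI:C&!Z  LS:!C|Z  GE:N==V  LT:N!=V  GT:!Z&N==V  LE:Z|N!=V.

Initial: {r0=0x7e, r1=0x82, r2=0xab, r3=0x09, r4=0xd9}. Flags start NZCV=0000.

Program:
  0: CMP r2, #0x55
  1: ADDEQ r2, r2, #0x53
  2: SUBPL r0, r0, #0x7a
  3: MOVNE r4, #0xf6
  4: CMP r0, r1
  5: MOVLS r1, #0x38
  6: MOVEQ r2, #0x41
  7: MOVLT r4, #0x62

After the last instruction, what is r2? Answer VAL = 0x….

0: ✓ CMP  NZCV=0011
1: · ADDEQ
2: ✓ SUBPL  r0←0x04
3: ✓ MOVNE  r4←0xf6
4: ✓ CMP  NZCV=1001
5: ✓ MOVLS  r1←0x38
6: · MOVEQ
7: · MOVLT

VAL = 0xab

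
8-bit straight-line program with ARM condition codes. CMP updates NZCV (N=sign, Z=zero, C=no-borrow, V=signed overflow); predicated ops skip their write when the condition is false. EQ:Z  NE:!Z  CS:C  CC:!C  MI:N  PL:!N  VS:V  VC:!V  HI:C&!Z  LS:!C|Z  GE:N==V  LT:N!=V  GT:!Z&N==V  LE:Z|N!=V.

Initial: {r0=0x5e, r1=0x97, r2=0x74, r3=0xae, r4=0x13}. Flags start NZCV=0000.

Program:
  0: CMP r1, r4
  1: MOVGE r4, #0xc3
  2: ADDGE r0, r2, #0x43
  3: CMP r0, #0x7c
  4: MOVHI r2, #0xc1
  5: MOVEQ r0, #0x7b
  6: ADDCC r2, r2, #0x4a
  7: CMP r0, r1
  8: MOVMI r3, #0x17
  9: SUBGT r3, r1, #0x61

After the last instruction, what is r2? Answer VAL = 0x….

VAL = 0xbe

0: ✓ CMP  NZCV=1010
1: · MOVGE
2: · ADDGE
3: ✓ CMP  NZCV=1000
4: · MOVHI
5: · MOVEQ
6: ✓ ADDCC  r2←0xbe
7: ✓ CMP  NZCV=1001
8: ✓ MOVMI  r3←0x17
9: ✓ SUBGT  r3←0x36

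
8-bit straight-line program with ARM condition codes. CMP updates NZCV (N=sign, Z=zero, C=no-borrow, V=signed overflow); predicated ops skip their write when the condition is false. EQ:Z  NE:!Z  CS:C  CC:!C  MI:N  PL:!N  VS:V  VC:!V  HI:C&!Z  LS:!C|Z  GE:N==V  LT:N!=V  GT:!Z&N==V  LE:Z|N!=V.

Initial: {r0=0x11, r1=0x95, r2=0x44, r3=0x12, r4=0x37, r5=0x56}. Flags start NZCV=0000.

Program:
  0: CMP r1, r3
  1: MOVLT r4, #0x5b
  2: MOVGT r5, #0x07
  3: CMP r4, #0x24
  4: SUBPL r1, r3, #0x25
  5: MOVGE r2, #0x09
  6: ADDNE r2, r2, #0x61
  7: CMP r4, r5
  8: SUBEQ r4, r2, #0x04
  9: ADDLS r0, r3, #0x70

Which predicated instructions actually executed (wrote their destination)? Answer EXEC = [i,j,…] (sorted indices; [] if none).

EXEC = [1,4,5,6]

[0] flags=1010 → (cmp)
[1] flags=1010 LT?T → r4=0x5b
[2] flags=1010 GT?F → skip
[3] flags=0010 → (cmp)
[4] flags=0010 PL?T → r1=0xed
[5] flags=0010 GE?T → r2=0x09
[6] flags=0010 NE?T → r2=0x6a
[7] flags=0010 → (cmp)
[8] flags=0010 EQ?F → skip
[9] flags=0010 LS?F → skip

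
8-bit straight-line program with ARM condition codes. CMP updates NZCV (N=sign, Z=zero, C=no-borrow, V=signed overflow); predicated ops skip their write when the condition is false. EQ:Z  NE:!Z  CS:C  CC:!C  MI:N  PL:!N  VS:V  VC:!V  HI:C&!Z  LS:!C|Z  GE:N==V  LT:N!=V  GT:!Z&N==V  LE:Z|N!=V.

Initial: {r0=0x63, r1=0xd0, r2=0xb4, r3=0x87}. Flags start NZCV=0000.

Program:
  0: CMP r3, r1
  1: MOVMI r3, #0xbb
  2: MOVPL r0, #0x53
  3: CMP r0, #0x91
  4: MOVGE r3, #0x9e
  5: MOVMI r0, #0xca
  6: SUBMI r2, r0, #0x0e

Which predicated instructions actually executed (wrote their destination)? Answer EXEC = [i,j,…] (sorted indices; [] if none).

[0] flags=1000 → (cmp)
[1] flags=1000 MI?T → r3=0xbb
[2] flags=1000 PL?F → skip
[3] flags=1001 → (cmp)
[4] flags=1001 GE?T → r3=0x9e
[5] flags=1001 MI?T → r0=0xca
[6] flags=1001 MI?T → r2=0xbc

EXEC = [1,4,5,6]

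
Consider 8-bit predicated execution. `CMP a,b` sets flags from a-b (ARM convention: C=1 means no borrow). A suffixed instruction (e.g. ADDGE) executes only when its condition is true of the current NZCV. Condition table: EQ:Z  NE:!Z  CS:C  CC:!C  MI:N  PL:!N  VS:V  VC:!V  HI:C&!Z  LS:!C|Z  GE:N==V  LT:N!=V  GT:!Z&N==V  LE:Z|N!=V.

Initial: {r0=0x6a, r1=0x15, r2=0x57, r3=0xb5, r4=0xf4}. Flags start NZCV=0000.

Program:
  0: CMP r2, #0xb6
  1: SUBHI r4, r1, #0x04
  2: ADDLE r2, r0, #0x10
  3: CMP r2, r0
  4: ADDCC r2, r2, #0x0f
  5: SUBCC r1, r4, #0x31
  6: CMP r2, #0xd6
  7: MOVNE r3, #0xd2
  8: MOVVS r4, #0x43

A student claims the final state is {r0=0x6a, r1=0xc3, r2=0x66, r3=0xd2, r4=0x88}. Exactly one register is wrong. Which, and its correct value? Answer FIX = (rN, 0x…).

FIX = (r4, 0x43)

0: ✓ CMP  NZCV=1001
1: · SUBHI
2: · ADDLE
3: ✓ CMP  NZCV=1000
4: ✓ ADDCC  r2←0x66
5: ✓ SUBCC  r1←0xc3
6: ✓ CMP  NZCV=1001
7: ✓ MOVNE  r3←0xd2
8: ✓ MOVVS  r4←0x43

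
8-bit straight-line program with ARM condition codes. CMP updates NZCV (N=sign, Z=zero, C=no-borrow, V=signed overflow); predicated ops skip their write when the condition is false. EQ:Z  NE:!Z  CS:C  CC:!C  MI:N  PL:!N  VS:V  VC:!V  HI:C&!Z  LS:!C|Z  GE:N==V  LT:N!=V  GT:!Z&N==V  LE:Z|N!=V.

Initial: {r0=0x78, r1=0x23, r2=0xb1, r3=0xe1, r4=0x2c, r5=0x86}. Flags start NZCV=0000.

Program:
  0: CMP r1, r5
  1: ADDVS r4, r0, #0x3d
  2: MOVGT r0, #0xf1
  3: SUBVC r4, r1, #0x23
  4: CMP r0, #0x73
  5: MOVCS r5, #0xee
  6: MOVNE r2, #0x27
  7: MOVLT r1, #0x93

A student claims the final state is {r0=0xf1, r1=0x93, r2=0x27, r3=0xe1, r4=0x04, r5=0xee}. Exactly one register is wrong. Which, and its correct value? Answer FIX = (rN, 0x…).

FIX = (r4, 0xb5)

0: ✓ CMP  NZCV=1001
1: ✓ ADDVS  r4←0xb5
2: ✓ MOVGT  r0←0xf1
3: · SUBVC
4: ✓ CMP  NZCV=0011
5: ✓ MOVCS  r5←0xee
6: ✓ MOVNE  r2←0x27
7: ✓ MOVLT  r1←0x93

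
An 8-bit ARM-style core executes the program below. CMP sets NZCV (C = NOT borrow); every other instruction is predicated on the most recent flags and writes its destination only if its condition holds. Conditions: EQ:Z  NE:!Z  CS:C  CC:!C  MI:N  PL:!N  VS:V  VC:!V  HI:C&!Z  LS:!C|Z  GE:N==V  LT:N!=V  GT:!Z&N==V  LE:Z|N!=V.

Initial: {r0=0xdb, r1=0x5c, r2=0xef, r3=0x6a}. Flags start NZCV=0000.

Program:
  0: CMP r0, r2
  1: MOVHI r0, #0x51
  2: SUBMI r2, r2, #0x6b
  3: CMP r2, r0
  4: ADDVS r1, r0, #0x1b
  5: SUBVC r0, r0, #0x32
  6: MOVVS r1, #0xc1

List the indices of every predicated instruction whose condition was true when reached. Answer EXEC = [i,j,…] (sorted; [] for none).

[0] flags=1000 → (cmp)
[1] flags=1000 HI?F → skip
[2] flags=1000 MI?T → r2=0x84
[3] flags=1000 → (cmp)
[4] flags=1000 VS?F → skip
[5] flags=1000 VC?T → r0=0xa9
[6] flags=1000 VS?F → skip

EXEC = [2,5]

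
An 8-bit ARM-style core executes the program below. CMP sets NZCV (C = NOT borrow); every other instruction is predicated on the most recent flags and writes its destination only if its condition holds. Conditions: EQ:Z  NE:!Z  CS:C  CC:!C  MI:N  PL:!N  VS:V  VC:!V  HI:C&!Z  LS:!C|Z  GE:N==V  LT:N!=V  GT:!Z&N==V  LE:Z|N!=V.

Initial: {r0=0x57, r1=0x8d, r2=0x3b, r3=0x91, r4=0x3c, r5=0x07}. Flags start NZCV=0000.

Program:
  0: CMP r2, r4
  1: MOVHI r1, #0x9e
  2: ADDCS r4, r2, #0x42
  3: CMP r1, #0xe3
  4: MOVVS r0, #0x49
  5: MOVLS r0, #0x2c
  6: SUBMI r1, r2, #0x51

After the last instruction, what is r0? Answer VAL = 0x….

VAL = 0x2c

[0] flags=1000 → (cmp)
[1] flags=1000 HI?F → skip
[2] flags=1000 CS?F → skip
[3] flags=1000 → (cmp)
[4] flags=1000 VS?F → skip
[5] flags=1000 LS?T → r0=0x2c
[6] flags=1000 MI?T → r1=0xea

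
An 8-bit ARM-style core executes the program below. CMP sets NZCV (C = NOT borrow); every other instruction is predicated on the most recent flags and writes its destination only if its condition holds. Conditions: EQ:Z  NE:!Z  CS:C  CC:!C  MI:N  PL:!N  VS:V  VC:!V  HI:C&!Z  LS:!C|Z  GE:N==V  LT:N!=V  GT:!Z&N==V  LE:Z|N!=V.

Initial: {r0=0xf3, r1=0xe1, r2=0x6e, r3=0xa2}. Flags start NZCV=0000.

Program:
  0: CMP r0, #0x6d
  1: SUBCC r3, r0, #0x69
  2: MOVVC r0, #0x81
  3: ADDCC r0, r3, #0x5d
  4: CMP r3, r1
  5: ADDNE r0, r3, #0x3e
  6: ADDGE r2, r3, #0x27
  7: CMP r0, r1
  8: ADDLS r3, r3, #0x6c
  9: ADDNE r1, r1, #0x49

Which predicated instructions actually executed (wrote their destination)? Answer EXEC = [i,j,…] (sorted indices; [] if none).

0: ✓ CMP  NZCV=1010
1: · SUBCC
2: ✓ MOVVC  r0←0x81
3: · ADDCC
4: ✓ CMP  NZCV=1000
5: ✓ ADDNE  r0←0xe0
6: · ADDGE
7: ✓ CMP  NZCV=1000
8: ✓ ADDLS  r3←0x0e
9: ✓ ADDNE  r1←0x2a

EXEC = [2,5,8,9]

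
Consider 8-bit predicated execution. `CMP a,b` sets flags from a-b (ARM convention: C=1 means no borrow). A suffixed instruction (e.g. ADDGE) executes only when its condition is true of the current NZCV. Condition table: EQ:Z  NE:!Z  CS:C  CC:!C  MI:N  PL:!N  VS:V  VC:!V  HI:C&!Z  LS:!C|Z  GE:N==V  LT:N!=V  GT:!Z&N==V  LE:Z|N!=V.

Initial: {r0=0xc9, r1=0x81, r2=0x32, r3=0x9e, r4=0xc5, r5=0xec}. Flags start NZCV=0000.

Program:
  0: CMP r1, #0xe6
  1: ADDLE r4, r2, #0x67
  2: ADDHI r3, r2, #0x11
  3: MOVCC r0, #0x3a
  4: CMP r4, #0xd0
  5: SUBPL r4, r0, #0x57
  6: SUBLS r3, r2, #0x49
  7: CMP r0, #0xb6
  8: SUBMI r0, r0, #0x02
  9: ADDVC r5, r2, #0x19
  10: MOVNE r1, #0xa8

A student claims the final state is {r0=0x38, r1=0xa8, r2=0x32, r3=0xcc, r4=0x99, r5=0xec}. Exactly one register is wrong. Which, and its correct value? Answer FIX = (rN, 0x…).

[0] flags=1000 → (cmp)
[1] flags=1000 LE?T → r4=0x99
[2] flags=1000 HI?F → skip
[3] flags=1000 CC?T → r0=0x3a
[4] flags=1000 → (cmp)
[5] flags=1000 PL?F → skip
[6] flags=1000 LS?T → r3=0xe9
[7] flags=1001 → (cmp)
[8] flags=1001 MI?T → r0=0x38
[9] flags=1001 VC?F → skip
[10] flags=1001 NE?T → r1=0xa8

FIX = (r3, 0xe9)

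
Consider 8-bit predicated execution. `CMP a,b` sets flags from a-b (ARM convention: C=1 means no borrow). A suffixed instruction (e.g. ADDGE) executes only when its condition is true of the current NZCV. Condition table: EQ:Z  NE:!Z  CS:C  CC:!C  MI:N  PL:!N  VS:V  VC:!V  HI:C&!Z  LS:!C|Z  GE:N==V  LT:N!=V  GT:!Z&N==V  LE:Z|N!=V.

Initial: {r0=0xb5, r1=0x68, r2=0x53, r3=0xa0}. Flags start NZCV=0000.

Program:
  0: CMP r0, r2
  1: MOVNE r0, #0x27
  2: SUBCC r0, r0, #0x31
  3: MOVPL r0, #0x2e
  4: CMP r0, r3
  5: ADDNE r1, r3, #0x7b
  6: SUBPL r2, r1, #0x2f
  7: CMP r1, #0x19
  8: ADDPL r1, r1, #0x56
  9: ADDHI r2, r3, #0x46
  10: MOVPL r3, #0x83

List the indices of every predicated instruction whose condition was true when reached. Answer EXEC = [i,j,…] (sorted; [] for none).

[0] flags=0011 → (cmp)
[1] flags=0011 NE?T → r0=0x27
[2] flags=0011 CC?F → skip
[3] flags=0011 PL?T → r0=0x2e
[4] flags=1001 → (cmp)
[5] flags=1001 NE?T → r1=0x1b
[6] flags=1001 PL?F → skip
[7] flags=0010 → (cmp)
[8] flags=0010 PL?T → r1=0x71
[9] flags=0010 HI?T → r2=0xe6
[10] flags=0010 PL?T → r3=0x83

EXEC = [1,3,5,8,9,10]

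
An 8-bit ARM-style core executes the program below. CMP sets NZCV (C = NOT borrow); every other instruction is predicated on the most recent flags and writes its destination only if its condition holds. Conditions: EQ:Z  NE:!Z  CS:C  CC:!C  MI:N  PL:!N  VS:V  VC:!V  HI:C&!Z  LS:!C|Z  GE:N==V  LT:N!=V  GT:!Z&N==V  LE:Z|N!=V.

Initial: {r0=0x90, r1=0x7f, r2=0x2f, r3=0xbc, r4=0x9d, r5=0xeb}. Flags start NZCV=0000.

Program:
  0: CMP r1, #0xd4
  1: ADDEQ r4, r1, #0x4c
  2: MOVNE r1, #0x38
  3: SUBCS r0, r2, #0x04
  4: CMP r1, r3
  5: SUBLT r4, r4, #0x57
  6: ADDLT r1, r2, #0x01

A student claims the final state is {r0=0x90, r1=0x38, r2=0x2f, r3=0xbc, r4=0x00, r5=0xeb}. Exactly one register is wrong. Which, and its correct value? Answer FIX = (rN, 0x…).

0: ✓ CMP  NZCV=1001
1: · ADDEQ
2: ✓ MOVNE  r1←0x38
3: · SUBCS
4: ✓ CMP  NZCV=0000
5: · SUBLT
6: · ADDLT

FIX = (r4, 0x9d)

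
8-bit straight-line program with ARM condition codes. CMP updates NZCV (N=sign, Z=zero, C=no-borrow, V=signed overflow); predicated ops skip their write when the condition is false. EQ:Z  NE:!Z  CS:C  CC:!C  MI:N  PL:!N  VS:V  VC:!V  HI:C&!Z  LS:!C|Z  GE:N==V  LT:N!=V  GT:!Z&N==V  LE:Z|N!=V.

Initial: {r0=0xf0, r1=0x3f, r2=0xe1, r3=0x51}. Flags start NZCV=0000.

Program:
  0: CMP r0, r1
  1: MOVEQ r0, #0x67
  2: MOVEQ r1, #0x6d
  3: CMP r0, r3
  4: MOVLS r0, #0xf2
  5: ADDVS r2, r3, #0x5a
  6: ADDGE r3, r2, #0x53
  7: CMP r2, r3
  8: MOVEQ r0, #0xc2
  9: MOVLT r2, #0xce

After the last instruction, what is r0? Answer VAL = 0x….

0: ✓ CMP  NZCV=1010
1: · MOVEQ
2: · MOVEQ
3: ✓ CMP  NZCV=1010
4: · MOVLS
5: · ADDVS
6: · ADDGE
7: ✓ CMP  NZCV=1010
8: · MOVEQ
9: ✓ MOVLT  r2←0xce

VAL = 0xf0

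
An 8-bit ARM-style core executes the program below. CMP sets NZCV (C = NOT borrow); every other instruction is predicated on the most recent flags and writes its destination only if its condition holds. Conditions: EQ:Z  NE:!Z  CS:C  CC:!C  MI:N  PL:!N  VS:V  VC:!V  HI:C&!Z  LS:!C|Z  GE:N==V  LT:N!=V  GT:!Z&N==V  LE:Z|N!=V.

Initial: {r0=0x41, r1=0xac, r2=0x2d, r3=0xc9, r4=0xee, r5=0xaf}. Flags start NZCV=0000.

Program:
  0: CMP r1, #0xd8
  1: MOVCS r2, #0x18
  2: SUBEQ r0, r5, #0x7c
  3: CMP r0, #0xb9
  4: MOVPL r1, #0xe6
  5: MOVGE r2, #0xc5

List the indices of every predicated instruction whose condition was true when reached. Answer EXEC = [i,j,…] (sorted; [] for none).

[0] flags=1000 → (cmp)
[1] flags=1000 CS?F → skip
[2] flags=1000 EQ?F → skip
[3] flags=1001 → (cmp)
[4] flags=1001 PL?F → skip
[5] flags=1001 GE?T → r2=0xc5

EXEC = [5]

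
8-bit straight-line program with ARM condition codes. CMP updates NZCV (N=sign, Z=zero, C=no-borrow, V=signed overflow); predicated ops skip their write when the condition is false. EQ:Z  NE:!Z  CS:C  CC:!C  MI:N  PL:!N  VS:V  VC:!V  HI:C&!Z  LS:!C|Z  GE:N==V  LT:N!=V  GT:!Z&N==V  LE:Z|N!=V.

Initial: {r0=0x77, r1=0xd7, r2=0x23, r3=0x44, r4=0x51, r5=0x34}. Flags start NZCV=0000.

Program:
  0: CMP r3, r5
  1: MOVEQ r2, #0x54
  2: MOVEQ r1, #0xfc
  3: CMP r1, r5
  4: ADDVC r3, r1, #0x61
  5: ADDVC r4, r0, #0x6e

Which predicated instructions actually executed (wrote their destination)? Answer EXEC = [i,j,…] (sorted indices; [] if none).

0: ✓ CMP  NZCV=0010
1: · MOVEQ
2: · MOVEQ
3: ✓ CMP  NZCV=1010
4: ✓ ADDVC  r3←0x38
5: ✓ ADDVC  r4←0xe5

EXEC = [4,5]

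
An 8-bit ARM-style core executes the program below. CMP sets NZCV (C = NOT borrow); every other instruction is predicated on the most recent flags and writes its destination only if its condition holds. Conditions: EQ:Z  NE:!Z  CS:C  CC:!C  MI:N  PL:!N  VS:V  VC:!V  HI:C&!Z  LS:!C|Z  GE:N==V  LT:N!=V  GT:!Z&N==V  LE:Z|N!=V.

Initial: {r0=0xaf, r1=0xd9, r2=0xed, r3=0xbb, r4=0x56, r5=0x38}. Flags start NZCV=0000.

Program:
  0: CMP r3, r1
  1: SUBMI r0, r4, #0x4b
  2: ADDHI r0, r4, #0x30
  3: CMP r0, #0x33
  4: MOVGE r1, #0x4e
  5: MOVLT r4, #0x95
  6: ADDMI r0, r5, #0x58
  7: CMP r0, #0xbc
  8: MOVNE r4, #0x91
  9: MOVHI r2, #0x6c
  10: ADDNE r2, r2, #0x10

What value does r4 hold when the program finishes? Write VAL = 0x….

[0] flags=1000 → (cmp)
[1] flags=1000 MI?T → r0=0x0b
[2] flags=1000 HI?F → skip
[3] flags=1000 → (cmp)
[4] flags=1000 GE?F → skip
[5] flags=1000 LT?T → r4=0x95
[6] flags=1000 MI?T → r0=0x90
[7] flags=1000 → (cmp)
[8] flags=1000 NE?T → r4=0x91
[9] flags=1000 HI?F → skip
[10] flags=1000 NE?T → r2=0xfd

VAL = 0x91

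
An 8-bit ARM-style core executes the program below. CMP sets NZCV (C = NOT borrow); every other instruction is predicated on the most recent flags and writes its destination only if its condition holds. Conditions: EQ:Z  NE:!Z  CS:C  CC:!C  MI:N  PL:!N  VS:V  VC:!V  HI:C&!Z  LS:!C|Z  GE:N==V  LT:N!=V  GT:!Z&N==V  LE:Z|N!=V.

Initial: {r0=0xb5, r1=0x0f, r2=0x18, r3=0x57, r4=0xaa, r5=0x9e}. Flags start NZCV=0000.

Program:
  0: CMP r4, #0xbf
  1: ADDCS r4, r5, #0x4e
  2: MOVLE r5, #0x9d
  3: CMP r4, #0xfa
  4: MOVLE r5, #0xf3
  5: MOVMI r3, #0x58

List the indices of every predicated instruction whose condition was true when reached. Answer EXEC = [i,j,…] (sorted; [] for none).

0: ✓ CMP  NZCV=1000
1: · ADDCS
2: ✓ MOVLE  r5←0x9d
3: ✓ CMP  NZCV=1000
4: ✓ MOVLE  r5←0xf3
5: ✓ MOVMI  r3←0x58

EXEC = [2,4,5]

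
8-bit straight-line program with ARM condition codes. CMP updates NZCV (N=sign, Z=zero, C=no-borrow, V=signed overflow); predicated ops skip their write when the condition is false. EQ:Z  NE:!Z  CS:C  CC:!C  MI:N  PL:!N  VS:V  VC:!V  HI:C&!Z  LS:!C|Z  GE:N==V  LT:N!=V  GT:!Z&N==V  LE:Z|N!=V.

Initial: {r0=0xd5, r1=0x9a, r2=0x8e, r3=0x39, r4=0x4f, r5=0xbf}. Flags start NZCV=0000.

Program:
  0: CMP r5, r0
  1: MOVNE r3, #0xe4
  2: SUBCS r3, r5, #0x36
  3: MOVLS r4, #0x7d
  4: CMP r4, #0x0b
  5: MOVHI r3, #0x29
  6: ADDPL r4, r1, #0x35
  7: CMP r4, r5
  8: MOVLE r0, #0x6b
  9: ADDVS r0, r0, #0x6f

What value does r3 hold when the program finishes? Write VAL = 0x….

VAL = 0x29

[0] flags=1000 → (cmp)
[1] flags=1000 NE?T → r3=0xe4
[2] flags=1000 CS?F → skip
[3] flags=1000 LS?T → r4=0x7d
[4] flags=0010 → (cmp)
[5] flags=0010 HI?T → r3=0x29
[6] flags=0010 PL?T → r4=0xcf
[7] flags=0010 → (cmp)
[8] flags=0010 LE?F → skip
[9] flags=0010 VS?F → skip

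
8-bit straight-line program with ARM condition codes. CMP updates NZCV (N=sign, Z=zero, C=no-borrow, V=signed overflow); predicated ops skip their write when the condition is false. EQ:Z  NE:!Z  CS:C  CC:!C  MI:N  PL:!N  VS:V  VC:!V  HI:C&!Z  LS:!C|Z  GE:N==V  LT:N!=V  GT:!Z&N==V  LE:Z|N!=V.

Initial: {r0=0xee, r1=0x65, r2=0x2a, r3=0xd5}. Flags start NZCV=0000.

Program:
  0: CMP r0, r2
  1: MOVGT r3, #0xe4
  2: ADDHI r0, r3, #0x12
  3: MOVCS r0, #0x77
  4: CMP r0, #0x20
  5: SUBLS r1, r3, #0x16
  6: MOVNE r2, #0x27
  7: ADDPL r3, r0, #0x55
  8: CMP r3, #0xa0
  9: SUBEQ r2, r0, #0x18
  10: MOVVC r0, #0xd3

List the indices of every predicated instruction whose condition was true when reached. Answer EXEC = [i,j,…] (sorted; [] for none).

EXEC = [2,3,6,7,10]

0: ✓ CMP  NZCV=1010
1: · MOVGT
2: ✓ ADDHI  r0←0xe7
3: ✓ MOVCS  r0←0x77
4: ✓ CMP  NZCV=0010
5: · SUBLS
6: ✓ MOVNE  r2←0x27
7: ✓ ADDPL  r3←0xcc
8: ✓ CMP  NZCV=0010
9: · SUBEQ
10: ✓ MOVVC  r0←0xd3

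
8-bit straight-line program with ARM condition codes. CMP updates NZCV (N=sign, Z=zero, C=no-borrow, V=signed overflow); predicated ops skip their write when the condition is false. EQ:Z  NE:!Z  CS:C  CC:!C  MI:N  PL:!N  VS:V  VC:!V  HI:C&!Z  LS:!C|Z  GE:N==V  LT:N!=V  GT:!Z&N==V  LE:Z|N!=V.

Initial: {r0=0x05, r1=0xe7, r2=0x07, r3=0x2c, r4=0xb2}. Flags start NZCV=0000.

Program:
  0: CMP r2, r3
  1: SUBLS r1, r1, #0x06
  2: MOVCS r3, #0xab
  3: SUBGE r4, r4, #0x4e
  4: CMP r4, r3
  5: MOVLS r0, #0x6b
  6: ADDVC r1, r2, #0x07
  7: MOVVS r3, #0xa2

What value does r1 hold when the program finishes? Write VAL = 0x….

VAL = 0x0e

[0] flags=1000 → (cmp)
[1] flags=1000 LS?T → r1=0xe1
[2] flags=1000 CS?F → skip
[3] flags=1000 GE?F → skip
[4] flags=1010 → (cmp)
[5] flags=1010 LS?F → skip
[6] flags=1010 VC?T → r1=0x0e
[7] flags=1010 VS?F → skip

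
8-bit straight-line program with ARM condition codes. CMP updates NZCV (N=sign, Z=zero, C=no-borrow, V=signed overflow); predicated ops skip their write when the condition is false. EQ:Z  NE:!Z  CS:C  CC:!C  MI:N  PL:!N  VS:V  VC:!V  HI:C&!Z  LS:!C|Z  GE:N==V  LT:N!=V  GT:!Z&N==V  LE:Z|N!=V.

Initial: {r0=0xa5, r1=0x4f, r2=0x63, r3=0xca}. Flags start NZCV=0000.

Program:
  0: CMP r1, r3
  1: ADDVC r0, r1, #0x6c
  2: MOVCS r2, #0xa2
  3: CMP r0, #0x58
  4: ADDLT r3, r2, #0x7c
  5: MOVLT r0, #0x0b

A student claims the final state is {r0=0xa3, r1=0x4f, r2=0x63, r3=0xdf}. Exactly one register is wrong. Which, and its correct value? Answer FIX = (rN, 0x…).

[0] flags=1001 → (cmp)
[1] flags=1001 VC?F → skip
[2] flags=1001 CS?F → skip
[3] flags=0011 → (cmp)
[4] flags=0011 LT?T → r3=0xdf
[5] flags=0011 LT?T → r0=0x0b

FIX = (r0, 0x0b)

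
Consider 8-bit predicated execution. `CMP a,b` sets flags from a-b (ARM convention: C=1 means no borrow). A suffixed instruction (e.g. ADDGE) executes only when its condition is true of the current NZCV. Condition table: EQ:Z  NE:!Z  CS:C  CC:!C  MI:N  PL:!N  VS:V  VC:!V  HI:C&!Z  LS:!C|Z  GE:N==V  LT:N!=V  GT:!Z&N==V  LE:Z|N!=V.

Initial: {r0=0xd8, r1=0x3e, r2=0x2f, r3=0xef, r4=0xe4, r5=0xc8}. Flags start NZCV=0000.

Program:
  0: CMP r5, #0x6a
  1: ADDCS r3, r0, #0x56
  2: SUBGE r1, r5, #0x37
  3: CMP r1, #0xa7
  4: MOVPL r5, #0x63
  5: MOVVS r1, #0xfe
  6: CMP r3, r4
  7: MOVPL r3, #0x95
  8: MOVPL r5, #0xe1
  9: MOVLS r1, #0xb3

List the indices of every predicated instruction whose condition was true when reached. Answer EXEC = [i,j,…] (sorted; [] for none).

0: ✓ CMP  NZCV=0011
1: ✓ ADDCS  r3←0x2e
2: · SUBGE
3: ✓ CMP  NZCV=1001
4: · MOVPL
5: ✓ MOVVS  r1←0xfe
6: ✓ CMP  NZCV=0000
7: ✓ MOVPL  r3←0x95
8: ✓ MOVPL  r5←0xe1
9: ✓ MOVLS  r1←0xb3

EXEC = [1,5,7,8,9]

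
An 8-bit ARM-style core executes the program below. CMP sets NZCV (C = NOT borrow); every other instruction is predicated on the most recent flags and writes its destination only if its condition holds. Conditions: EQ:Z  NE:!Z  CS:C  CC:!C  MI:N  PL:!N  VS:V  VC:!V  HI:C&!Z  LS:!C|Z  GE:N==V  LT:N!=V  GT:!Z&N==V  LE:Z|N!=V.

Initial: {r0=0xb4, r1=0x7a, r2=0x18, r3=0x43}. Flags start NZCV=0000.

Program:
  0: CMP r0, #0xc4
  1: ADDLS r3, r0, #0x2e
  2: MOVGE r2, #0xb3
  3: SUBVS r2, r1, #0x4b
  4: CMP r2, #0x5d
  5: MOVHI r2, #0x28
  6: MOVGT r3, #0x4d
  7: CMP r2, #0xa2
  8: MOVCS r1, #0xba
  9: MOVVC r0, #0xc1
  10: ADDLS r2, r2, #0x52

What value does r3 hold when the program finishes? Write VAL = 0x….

VAL = 0xe2

0: ✓ CMP  NZCV=1000
1: ✓ ADDLS  r3←0xe2
2: · MOVGE
3: · SUBVS
4: ✓ CMP  NZCV=1000
5: · MOVHI
6: · MOVGT
7: ✓ CMP  NZCV=0000
8: · MOVCS
9: ✓ MOVVC  r0←0xc1
10: ✓ ADDLS  r2←0x6a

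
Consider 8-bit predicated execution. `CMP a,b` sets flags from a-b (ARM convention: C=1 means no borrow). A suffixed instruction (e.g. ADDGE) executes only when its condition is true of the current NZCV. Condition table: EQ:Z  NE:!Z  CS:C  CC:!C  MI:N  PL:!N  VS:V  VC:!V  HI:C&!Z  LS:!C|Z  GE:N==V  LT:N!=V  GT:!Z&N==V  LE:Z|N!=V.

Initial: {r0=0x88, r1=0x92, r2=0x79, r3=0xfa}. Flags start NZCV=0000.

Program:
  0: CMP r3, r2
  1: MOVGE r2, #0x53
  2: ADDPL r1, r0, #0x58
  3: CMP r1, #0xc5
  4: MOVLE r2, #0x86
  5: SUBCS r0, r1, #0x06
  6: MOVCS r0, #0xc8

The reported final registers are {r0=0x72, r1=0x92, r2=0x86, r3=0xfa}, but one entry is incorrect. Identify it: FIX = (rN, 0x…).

FIX = (r0, 0x88)

0: ✓ CMP  NZCV=1010
1: · MOVGE
2: · ADDPL
3: ✓ CMP  NZCV=1000
4: ✓ MOVLE  r2←0x86
5: · SUBCS
6: · MOVCS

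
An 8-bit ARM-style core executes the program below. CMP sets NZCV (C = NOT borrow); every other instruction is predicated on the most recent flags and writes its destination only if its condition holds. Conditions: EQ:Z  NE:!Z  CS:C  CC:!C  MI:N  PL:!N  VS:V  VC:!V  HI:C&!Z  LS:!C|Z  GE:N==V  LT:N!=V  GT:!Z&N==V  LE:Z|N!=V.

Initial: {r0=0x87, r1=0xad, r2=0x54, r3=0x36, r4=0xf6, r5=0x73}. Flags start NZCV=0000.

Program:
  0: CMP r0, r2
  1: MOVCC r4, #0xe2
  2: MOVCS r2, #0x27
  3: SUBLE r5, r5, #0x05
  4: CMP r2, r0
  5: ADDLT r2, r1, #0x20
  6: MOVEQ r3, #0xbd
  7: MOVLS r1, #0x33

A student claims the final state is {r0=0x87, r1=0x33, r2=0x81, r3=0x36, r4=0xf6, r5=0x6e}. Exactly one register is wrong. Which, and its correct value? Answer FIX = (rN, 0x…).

0: ✓ CMP  NZCV=0011
1: · MOVCC
2: ✓ MOVCS  r2←0x27
3: ✓ SUBLE  r5←0x6e
4: ✓ CMP  NZCV=1001
5: · ADDLT
6: · MOVEQ
7: ✓ MOVLS  r1←0x33

FIX = (r2, 0x27)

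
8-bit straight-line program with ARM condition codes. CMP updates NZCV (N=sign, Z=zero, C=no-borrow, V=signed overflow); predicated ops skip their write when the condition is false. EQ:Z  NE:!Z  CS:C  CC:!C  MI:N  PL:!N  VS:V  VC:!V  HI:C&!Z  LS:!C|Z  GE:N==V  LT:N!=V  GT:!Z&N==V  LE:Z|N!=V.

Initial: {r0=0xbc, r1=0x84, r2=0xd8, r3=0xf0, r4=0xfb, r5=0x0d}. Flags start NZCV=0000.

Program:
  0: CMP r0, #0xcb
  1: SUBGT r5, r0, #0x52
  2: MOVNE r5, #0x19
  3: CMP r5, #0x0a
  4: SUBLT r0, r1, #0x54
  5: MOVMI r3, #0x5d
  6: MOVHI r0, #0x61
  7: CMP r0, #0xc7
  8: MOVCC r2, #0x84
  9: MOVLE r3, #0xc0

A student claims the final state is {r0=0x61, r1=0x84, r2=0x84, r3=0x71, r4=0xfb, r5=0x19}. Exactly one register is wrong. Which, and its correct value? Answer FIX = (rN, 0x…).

FIX = (r3, 0xf0)

[0] flags=1000 → (cmp)
[1] flags=1000 GT?F → skip
[2] flags=1000 NE?T → r5=0x19
[3] flags=0010 → (cmp)
[4] flags=0010 LT?F → skip
[5] flags=0010 MI?F → skip
[6] flags=0010 HI?T → r0=0x61
[7] flags=1001 → (cmp)
[8] flags=1001 CC?T → r2=0x84
[9] flags=1001 LE?F → skip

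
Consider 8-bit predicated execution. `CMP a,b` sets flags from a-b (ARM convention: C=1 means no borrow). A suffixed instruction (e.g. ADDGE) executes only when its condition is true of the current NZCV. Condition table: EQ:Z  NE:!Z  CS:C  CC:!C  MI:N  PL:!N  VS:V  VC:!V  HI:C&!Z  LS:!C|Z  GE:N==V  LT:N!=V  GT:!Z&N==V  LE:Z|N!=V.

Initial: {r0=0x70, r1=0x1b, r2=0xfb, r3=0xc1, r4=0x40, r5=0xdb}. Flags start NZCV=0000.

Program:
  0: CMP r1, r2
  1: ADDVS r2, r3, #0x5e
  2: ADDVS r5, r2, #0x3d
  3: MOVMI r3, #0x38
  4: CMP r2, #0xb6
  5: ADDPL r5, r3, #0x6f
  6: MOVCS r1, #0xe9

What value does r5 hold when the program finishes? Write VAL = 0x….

0: ✓ CMP  NZCV=0000
1: · ADDVS
2: · ADDVS
3: · MOVMI
4: ✓ CMP  NZCV=0010
5: ✓ ADDPL  r5←0x30
6: ✓ MOVCS  r1←0xe9

VAL = 0x30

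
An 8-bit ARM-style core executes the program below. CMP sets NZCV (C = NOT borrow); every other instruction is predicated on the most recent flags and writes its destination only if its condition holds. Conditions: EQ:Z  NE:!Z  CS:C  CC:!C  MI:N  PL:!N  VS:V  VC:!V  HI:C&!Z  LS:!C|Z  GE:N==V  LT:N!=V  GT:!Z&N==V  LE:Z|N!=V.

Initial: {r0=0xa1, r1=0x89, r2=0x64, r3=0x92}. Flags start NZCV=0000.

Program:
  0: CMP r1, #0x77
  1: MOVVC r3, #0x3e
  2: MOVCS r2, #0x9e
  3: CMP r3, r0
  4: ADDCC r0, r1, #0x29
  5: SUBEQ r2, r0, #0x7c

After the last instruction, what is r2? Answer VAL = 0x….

VAL = 0x9e

0: ✓ CMP  NZCV=0011
1: · MOVVC
2: ✓ MOVCS  r2←0x9e
3: ✓ CMP  NZCV=1000
4: ✓ ADDCC  r0←0xb2
5: · SUBEQ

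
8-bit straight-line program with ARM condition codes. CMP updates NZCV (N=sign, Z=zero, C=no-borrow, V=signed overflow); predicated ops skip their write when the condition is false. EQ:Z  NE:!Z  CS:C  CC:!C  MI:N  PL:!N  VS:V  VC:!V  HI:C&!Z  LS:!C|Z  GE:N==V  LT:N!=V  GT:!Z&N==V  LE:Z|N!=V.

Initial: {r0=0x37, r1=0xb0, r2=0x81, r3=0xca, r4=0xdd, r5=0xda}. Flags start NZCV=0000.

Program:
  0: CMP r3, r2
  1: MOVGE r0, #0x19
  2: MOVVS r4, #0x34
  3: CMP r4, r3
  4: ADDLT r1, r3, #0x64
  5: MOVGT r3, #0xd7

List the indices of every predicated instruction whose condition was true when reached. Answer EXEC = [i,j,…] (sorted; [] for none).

0: ✓ CMP  NZCV=0010
1: ✓ MOVGE  r0←0x19
2: · MOVVS
3: ✓ CMP  NZCV=0010
4: · ADDLT
5: ✓ MOVGT  r3←0xd7

EXEC = [1,5]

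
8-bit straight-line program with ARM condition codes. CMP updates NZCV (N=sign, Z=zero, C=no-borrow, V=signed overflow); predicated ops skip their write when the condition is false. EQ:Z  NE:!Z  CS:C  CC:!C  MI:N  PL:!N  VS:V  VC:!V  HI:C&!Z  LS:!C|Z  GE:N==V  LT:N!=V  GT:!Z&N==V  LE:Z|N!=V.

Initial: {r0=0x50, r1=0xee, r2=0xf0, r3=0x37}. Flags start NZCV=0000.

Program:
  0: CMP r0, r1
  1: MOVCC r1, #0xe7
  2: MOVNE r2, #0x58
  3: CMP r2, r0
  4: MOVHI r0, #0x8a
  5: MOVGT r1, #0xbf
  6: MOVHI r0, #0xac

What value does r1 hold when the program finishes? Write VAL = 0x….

VAL = 0xbf

0: ✓ CMP  NZCV=0000
1: ✓ MOVCC  r1←0xe7
2: ✓ MOVNE  r2←0x58
3: ✓ CMP  NZCV=0010
4: ✓ MOVHI  r0←0x8a
5: ✓ MOVGT  r1←0xbf
6: ✓ MOVHI  r0←0xac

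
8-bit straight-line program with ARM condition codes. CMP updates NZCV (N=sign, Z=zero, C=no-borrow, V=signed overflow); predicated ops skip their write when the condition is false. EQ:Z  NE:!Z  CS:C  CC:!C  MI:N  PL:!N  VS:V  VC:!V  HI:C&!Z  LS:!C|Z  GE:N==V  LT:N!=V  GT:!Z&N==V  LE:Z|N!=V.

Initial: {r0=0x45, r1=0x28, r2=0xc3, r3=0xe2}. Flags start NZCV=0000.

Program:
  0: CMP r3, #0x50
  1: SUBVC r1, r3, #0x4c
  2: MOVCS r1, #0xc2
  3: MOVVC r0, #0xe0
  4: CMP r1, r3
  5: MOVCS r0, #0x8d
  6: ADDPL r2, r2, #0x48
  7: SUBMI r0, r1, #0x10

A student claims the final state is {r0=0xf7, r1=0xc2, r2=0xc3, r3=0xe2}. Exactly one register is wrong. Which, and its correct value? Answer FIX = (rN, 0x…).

[0] flags=1010 → (cmp)
[1] flags=1010 VC?T → r1=0x96
[2] flags=1010 CS?T → r1=0xc2
[3] flags=1010 VC?T → r0=0xe0
[4] flags=1000 → (cmp)
[5] flags=1000 CS?F → skip
[6] flags=1000 PL?F → skip
[7] flags=1000 MI?T → r0=0xb2

FIX = (r0, 0xb2)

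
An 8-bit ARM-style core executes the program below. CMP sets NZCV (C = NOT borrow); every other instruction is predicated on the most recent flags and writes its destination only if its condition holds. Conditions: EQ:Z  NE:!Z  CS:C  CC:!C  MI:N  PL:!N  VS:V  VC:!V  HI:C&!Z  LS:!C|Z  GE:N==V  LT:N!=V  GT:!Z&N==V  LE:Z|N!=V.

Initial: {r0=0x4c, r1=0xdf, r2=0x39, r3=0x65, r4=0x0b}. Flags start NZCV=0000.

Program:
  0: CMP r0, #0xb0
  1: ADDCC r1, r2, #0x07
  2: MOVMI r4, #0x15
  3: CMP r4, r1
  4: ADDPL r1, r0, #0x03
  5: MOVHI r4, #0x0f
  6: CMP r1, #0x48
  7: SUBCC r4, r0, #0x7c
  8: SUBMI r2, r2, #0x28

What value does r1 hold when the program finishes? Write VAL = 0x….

VAL = 0x40

0: ✓ CMP  NZCV=1001
1: ✓ ADDCC  r1←0x40
2: ✓ MOVMI  r4←0x15
3: ✓ CMP  NZCV=1000
4: · ADDPL
5: · MOVHI
6: ✓ CMP  NZCV=1000
7: ✓ SUBCC  r4←0xd0
8: ✓ SUBMI  r2←0x11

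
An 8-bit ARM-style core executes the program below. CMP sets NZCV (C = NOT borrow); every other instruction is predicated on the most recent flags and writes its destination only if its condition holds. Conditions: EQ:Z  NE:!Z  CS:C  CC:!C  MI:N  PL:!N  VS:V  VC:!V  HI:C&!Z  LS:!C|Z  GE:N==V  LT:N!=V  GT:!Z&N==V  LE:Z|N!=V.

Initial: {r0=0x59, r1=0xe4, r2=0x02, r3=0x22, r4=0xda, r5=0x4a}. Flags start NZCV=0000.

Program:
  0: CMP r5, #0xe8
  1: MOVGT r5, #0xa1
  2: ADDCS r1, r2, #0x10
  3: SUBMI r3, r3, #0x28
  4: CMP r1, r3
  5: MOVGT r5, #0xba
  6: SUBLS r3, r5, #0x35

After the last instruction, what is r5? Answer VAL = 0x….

[0] flags=0000 → (cmp)
[1] flags=0000 GT?T → r5=0xa1
[2] flags=0000 CS?F → skip
[3] flags=0000 MI?F → skip
[4] flags=1010 → (cmp)
[5] flags=1010 GT?F → skip
[6] flags=1010 LS?F → skip

VAL = 0xa1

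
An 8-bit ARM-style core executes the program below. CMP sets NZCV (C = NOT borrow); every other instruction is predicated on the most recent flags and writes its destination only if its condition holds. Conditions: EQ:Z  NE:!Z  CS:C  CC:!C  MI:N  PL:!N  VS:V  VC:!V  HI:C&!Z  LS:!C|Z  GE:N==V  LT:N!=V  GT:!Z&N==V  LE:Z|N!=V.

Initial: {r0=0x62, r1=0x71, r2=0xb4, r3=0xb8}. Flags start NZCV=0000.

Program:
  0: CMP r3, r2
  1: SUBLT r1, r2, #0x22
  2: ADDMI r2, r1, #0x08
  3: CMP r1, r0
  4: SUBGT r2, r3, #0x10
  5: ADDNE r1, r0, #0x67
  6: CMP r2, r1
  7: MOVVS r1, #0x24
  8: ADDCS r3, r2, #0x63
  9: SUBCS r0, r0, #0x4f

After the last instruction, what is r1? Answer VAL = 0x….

[0] flags=0010 → (cmp)
[1] flags=0010 LT?F → skip
[2] flags=0010 MI?F → skip
[3] flags=0010 → (cmp)
[4] flags=0010 GT?T → r2=0xa8
[5] flags=0010 NE?T → r1=0xc9
[6] flags=1000 → (cmp)
[7] flags=1000 VS?F → skip
[8] flags=1000 CS?F → skip
[9] flags=1000 CS?F → skip

VAL = 0xc9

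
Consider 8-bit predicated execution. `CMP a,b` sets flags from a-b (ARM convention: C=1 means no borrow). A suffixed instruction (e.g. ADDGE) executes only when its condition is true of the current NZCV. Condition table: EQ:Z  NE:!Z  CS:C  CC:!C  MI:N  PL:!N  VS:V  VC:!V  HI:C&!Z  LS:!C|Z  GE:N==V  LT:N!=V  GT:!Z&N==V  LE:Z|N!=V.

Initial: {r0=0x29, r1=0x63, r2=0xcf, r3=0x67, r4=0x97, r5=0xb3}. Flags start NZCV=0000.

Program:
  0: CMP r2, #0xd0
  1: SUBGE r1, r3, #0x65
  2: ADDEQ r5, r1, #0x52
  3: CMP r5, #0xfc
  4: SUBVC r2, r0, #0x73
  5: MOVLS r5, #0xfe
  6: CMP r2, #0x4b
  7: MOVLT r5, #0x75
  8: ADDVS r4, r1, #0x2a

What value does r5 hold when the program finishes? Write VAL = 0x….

VAL = 0x75

0: ✓ CMP  NZCV=1000
1: · SUBGE
2: · ADDEQ
3: ✓ CMP  NZCV=1000
4: ✓ SUBVC  r2←0xb6
5: ✓ MOVLS  r5←0xfe
6: ✓ CMP  NZCV=0011
7: ✓ MOVLT  r5←0x75
8: ✓ ADDVS  r4←0x8d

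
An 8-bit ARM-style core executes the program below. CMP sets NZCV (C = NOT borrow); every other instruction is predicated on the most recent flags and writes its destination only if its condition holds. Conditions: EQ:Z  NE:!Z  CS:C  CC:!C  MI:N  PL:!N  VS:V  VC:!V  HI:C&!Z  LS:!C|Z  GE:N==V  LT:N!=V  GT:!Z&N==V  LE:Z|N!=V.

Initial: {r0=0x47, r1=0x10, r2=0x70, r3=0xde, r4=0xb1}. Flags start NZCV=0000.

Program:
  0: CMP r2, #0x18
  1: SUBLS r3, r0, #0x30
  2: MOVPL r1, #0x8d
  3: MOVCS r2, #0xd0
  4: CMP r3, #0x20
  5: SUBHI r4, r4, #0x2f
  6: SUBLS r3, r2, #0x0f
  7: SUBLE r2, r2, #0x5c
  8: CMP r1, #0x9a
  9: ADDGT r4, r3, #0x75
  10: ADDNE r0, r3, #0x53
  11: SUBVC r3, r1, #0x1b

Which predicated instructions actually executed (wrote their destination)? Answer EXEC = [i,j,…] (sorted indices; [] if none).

[0] flags=0010 → (cmp)
[1] flags=0010 LS?F → skip
[2] flags=0010 PL?T → r1=0x8d
[3] flags=0010 CS?T → r2=0xd0
[4] flags=1010 → (cmp)
[5] flags=1010 HI?T → r4=0x82
[6] flags=1010 LS?F → skip
[7] flags=1010 LE?T → r2=0x74
[8] flags=1000 → (cmp)
[9] flags=1000 GT?F → skip
[10] flags=1000 NE?T → r0=0x31
[11] flags=1000 VC?T → r3=0x72

EXEC = [2,3,5,7,10,11]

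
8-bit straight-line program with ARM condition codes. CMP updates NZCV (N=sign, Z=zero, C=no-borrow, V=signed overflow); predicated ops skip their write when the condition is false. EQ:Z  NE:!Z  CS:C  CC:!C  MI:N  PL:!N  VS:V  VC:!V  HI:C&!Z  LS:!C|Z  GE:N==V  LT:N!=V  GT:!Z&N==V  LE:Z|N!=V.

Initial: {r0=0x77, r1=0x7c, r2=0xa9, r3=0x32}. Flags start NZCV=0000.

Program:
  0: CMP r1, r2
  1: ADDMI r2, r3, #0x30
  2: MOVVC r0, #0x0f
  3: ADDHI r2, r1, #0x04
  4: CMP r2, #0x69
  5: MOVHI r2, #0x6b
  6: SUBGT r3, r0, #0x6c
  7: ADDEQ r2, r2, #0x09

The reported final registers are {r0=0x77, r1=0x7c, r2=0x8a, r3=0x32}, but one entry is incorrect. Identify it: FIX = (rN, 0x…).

FIX = (r2, 0x62)

0: ✓ CMP  NZCV=1001
1: ✓ ADDMI  r2←0x62
2: · MOVVC
3: · ADDHI
4: ✓ CMP  NZCV=1000
5: · MOVHI
6: · SUBGT
7: · ADDEQ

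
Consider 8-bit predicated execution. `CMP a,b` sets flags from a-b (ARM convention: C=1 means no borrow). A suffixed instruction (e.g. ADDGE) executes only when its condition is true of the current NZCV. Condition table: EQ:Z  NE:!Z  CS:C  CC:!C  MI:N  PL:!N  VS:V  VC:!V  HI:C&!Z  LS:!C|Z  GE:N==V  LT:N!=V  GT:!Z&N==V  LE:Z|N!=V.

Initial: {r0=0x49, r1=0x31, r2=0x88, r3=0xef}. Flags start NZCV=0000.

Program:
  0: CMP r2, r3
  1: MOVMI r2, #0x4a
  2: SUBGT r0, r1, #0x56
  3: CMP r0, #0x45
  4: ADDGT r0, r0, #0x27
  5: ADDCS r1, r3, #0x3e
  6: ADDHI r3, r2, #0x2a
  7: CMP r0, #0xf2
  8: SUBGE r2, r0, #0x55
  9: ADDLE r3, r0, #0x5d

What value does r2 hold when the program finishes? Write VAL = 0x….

[0] flags=1000 → (cmp)
[1] flags=1000 MI?T → r2=0x4a
[2] flags=1000 GT?F → skip
[3] flags=0010 → (cmp)
[4] flags=0010 GT?T → r0=0x70
[5] flags=0010 CS?T → r1=0x2d
[6] flags=0010 HI?T → r3=0x74
[7] flags=0000 → (cmp)
[8] flags=0000 GE?T → r2=0x1b
[9] flags=0000 LE?F → skip

VAL = 0x1b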